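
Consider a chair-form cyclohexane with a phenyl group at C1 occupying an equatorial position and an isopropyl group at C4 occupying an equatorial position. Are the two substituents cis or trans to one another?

trans

C1 and C4 have opposite parity, so their axial bonds point in opposite directions.
With opposite-parity carbons, two substituents on the same face are one axial and one equatorial; opposite faces give both axial or both equatorial.
Here the groups are equatorial/equatorial → opposite face → trans.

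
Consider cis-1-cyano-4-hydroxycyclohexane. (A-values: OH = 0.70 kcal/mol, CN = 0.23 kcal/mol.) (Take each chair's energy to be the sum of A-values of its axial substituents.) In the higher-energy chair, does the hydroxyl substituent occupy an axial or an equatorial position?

axial

C1 and C4 have opposite parity, so for the cis isomer the two substituents are one axial and one equatorial in each chair.
Chair I (hydroxyl axial, cyano equatorial): E = 0.70 kcal/mol.
Chair II (hydroxyl equatorial, cyano axial): E = 0.23 kcal/mol.
Chair I is the less stable (higher-energy) conformer, and in that chair the hydroxyl group is axial.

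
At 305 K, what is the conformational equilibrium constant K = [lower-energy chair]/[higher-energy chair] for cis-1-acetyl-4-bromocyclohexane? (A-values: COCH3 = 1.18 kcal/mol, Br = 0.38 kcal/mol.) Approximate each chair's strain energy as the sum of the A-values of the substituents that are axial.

K ≈ 3.74

C1 and C4 have opposite parity, so for the cis isomer the two substituents are one axial and one equatorial in each chair.
Chair I (acetyl axial, bromo equatorial): E = 1.18 kcal/mol; chair II (acetyl equatorial, bromo axial): E = 0.38 kcal/mol.
ΔG = 0.80 kcal/mol between the two chairs.
K = exp(ΔG/RT) with R = 1.987×10⁻³ kcal mol⁻¹ K⁻¹ and T = 305 K gives K ≈ 3.74.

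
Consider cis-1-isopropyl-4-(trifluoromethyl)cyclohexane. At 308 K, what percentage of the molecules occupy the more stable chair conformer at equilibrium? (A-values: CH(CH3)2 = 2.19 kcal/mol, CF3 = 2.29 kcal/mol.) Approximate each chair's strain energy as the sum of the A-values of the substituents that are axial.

54.1%

C1 and C4 have opposite parity, so for the cis isomer the two substituents are one axial and one equatorial in each chair.
Chair I (isopropyl axial, trifluoromethyl equatorial): E = 2.19 kcal/mol; chair II (isopropyl equatorial, trifluoromethyl axial): E = 2.29 kcal/mol.
ΔG = 0.10 kcal/mol between the two chairs.
K = exp(ΔG/RT) with R = 1.987×10⁻³ kcal mol⁻¹ K⁻¹ and T = 308 K gives K ≈ 1.18.
Fraction in the lower-energy chair = K/(K+1) = 54.1%.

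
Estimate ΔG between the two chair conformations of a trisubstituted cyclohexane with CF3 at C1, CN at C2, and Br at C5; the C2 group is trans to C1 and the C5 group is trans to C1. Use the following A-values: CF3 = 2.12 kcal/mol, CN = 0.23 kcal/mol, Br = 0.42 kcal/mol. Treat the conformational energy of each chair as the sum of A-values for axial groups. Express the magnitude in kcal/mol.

1.93 kcal/mol

Chair I (trifluoromethyl axial, cyano axial, bromo equatorial): E = 2.35 kcal/mol.
Chair II (trifluoromethyl equatorial, cyano equatorial, bromo axial): E = 0.42 kcal/mol.
ΔE = 2.35 − 0.42 = 1.93 kcal/mol; chair II is more stable.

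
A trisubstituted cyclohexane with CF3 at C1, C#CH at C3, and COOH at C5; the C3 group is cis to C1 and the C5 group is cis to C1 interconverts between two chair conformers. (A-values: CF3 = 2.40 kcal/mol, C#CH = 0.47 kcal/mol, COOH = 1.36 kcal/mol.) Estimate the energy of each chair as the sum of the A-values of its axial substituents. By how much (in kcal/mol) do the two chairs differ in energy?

Chair I (trifluoromethyl axial, ethynyl axial, carboxyl axial): E = 4.23 kcal/mol.
Chair II (trifluoromethyl equatorial, ethynyl equatorial, carboxyl equatorial): E = 0.00 kcal/mol.
ΔE = 4.23 − 0.00 = 4.23 kcal/mol; chair II is more stable.

4.23 kcal/mol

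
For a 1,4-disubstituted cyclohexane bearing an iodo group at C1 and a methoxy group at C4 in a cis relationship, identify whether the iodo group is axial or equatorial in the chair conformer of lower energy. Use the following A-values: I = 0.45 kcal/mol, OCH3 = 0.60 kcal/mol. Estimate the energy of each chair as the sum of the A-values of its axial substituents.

C1 and C4 have opposite parity, so for the cis isomer the two substituents are one axial and one equatorial in each chair.
Chair I (iodo axial, methoxy equatorial): E = 0.45 kcal/mol.
Chair II (iodo equatorial, methoxy axial): E = 0.60 kcal/mol.
Chair I is the more stable (lower-energy) conformer, and in that chair the iodo group is axial.

axial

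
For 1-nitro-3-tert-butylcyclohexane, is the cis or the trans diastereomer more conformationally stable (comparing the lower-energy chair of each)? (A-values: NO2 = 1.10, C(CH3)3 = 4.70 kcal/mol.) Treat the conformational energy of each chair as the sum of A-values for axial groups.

cis

At 1,3 positions (parity same): cis → (e,e or a,a); trans → (a,e or e,a).
Best chair for cis: E = 0.00 kcal/mol; best chair for trans: E = 1.10 kcal/mol.
The cis isomer is lower by 1.10 kcal/mol.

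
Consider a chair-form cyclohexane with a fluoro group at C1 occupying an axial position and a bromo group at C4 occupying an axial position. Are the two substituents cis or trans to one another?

trans

C1 and C4 have opposite parity, so their axial bonds point in opposite directions.
With opposite-parity carbons, two substituents on the same face are one axial and one equatorial; opposite faces give both axial or both equatorial.
Here the groups are axial/axial → opposite face → trans.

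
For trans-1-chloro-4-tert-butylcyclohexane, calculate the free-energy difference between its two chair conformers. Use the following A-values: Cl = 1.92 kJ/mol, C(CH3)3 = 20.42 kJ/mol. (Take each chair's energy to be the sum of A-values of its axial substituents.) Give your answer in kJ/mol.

C1 and C4 have opposite parity, so for the trans isomer the two substituents are e,e in one chair and a,a in the other.
Chair I (chloro axial, tert-butyl axial): E = 22.34 kJ/mol.
Chair II (chloro equatorial, tert-butyl equatorial): E = 0.00 kJ/mol.
ΔE = 22.34 − 0.00 = 22.34 kJ/mol; chair II is more stable.

22.34 kJ/mol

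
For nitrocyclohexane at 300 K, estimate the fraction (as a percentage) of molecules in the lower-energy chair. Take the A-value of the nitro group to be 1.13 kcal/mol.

86.9%

One chair has the nitro group axial (E = 1.13 kcal/mol) and the other has it equatorial (E = 0).
ΔG = 1.13 kcal/mol between the two chairs.
K = exp(ΔG/RT) with R = 1.987×10⁻³ kcal mol⁻¹ K⁻¹ and T = 300 K gives K ≈ 6.66.
Fraction in the lower-energy chair = K/(K+1) = 86.9%.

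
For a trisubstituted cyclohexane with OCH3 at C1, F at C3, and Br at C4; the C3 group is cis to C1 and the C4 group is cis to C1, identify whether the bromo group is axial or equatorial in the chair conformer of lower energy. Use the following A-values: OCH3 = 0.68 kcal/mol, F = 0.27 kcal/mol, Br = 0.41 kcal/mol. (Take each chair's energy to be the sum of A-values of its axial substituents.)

Chair I (methoxy axial, fluoro axial, bromo equatorial): E = 0.95 kcal/mol.
Chair II (methoxy equatorial, fluoro equatorial, bromo axial): E = 0.41 kcal/mol.
Chair II is the more stable (lower-energy) conformer, and in that chair the bromo group is axial.

axial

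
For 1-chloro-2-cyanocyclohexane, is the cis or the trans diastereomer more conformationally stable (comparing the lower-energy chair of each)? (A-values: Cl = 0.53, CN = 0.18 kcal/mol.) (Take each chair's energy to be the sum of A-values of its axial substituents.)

trans

At 1,2 positions (parity opposite): cis → (a,e or e,a); trans → (e,e or a,a).
Best chair for cis: E = 0.18 kcal/mol; best chair for trans: E = 0.00 kcal/mol.
The trans isomer is lower by 0.18 kcal/mol.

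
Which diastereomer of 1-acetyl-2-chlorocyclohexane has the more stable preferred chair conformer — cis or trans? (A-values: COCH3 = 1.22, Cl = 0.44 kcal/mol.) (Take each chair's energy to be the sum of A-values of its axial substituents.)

trans

At 1,2 positions (parity opposite): cis → (a,e or e,a); trans → (e,e or a,a).
Best chair for cis: E = 0.44 kcal/mol; best chair for trans: E = 0.00 kcal/mol.
The trans isomer is lower by 0.44 kcal/mol.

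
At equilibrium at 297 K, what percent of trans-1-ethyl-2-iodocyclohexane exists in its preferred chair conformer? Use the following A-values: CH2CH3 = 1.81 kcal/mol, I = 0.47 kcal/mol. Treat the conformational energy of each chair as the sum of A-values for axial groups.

97.9%

C1 and C2 have opposite parity, so for the trans isomer the two substituents are e,e in one chair and a,a in the other.
Chair I (ethyl axial, iodo axial): E = 2.28 kcal/mol; chair II (ethyl equatorial, iodo equatorial): E = 0.00 kcal/mol.
ΔG = 2.28 kcal/mol between the two chairs.
K = exp(ΔG/RT) with R = 1.987×10⁻³ kcal mol⁻¹ K⁻¹ and T = 297 K gives K ≈ 47.6.
Fraction in the lower-energy chair = K/(K+1) = 97.9%.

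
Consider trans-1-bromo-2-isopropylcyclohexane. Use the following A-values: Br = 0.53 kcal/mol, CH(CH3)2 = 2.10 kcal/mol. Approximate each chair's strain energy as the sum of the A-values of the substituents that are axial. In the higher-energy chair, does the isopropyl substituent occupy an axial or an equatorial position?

C1 and C2 have opposite parity, so for the trans isomer the two substituents are e,e in one chair and a,a in the other.
Chair I (bromo axial, isopropyl axial): E = 2.63 kcal/mol.
Chair II (bromo equatorial, isopropyl equatorial): E = 0.00 kcal/mol.
Chair I is the less stable (higher-energy) conformer, and in that chair the isopropyl group is axial.

axial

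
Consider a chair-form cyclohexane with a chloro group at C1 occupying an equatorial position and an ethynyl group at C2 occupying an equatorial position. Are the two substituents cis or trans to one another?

trans

C1 and C2 have opposite parity, so their axial bonds point in opposite directions.
With opposite-parity carbons, two substituents on the same face are one axial and one equatorial; opposite faces give both axial or both equatorial.
Here the groups are equatorial/equatorial → opposite face → trans.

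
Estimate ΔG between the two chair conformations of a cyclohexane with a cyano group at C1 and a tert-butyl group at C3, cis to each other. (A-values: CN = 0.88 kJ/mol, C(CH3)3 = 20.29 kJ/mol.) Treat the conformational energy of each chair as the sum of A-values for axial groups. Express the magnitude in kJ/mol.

21.17 kJ/mol

C1 and C3 have the same parity, so for the cis isomer the two substituents are e,e in one chair and a,a in the other.
Chair I (cyano axial, tert-butyl axial): E = 21.17 kJ/mol.
Chair II (cyano equatorial, tert-butyl equatorial): E = 0.00 kJ/mol.
ΔE = 21.17 − 0.00 = 21.17 kJ/mol; chair II is more stable.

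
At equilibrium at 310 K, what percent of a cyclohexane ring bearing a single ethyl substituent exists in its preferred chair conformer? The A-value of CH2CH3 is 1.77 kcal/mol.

One chair has the ethyl group axial (E = 1.77 kcal/mol) and the other has it equatorial (E = 0).
ΔG = 1.77 kcal/mol between the two chairs.
K = exp(ΔG/RT) with R = 1.987×10⁻³ kcal mol⁻¹ K⁻¹ and T = 310 K gives K ≈ 17.7.
Fraction in the lower-energy chair = K/(K+1) = 94.7%.

94.7%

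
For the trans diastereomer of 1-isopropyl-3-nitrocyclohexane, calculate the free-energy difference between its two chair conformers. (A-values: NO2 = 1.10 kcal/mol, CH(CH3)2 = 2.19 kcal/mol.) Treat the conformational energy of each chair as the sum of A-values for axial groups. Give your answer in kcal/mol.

C1 and C3 have the same parity, so for the trans isomer the two substituents are one axial and one equatorial in each chair.
Chair I (nitro axial, isopropyl equatorial): E = 1.10 kcal/mol.
Chair II (nitro equatorial, isopropyl axial): E = 2.19 kcal/mol.
ΔE = 2.19 − 1.10 = 1.09 kcal/mol; chair I is more stable.

1.09 kcal/mol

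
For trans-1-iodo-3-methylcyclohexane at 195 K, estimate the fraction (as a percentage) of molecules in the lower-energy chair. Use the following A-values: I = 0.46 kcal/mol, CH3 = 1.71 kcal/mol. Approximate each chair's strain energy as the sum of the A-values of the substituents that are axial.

96.2%

C1 and C3 have the same parity, so for the trans isomer the two substituents are one axial and one equatorial in each chair.
Chair I (iodo axial, methyl equatorial): E = 0.46 kcal/mol; chair II (iodo equatorial, methyl axial): E = 1.71 kcal/mol.
ΔG = 1.25 kcal/mol between the two chairs.
K = exp(ΔG/RT) with R = 1.987×10⁻³ kcal mol⁻¹ K⁻¹ and T = 195 K gives K ≈ 25.2.
Fraction in the lower-energy chair = K/(K+1) = 96.2%.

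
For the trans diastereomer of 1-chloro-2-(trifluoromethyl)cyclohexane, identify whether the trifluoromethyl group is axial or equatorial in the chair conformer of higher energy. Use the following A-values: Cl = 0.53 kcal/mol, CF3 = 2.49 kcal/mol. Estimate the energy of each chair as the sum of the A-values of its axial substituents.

axial

C1 and C2 have opposite parity, so for the trans isomer the two substituents are e,e in one chair and a,a in the other.
Chair I (chloro axial, trifluoromethyl axial): E = 3.02 kcal/mol.
Chair II (chloro equatorial, trifluoromethyl equatorial): E = 0.00 kcal/mol.
Chair I is the less stable (higher-energy) conformer, and in that chair the trifluoromethyl group is axial.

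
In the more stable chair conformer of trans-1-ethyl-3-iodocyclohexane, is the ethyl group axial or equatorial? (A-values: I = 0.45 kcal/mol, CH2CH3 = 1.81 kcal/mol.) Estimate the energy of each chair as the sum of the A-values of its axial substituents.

equatorial

C1 and C3 have the same parity, so for the trans isomer the two substituents are one axial and one equatorial in each chair.
Chair I (iodo axial, ethyl equatorial): E = 0.45 kcal/mol.
Chair II (iodo equatorial, ethyl axial): E = 1.81 kcal/mol.
Chair I is the more stable (lower-energy) conformer, and in that chair the ethyl group is equatorial.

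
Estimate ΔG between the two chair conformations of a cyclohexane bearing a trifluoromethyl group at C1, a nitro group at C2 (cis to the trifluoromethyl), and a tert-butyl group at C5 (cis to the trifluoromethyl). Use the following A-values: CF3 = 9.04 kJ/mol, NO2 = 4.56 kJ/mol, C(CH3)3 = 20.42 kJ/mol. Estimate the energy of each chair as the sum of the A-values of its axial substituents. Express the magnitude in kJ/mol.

Chair I (trifluoromethyl axial, nitro equatorial, tert-butyl axial): E = 29.46 kJ/mol.
Chair II (trifluoromethyl equatorial, nitro axial, tert-butyl equatorial): E = 4.56 kJ/mol.
ΔE = 29.46 − 4.56 = 24.90 kJ/mol; chair II is more stable.

24.90 kJ/mol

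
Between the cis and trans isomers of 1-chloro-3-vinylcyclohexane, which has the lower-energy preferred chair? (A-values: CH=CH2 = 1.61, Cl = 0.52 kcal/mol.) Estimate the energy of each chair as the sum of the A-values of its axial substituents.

At 1,3 positions (parity same): cis → (e,e or a,a); trans → (a,e or e,a).
Best chair for cis: E = 0.00 kcal/mol; best chair for trans: E = 0.52 kcal/mol.
The cis isomer is lower by 0.52 kcal/mol.

cis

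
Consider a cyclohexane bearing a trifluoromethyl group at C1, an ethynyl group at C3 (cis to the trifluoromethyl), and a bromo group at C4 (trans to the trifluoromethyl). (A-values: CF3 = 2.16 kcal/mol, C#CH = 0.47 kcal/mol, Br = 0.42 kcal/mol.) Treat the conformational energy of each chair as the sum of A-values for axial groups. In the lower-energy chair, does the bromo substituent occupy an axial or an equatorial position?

Chair I (trifluoromethyl axial, ethynyl axial, bromo axial): E = 3.05 kcal/mol.
Chair II (trifluoromethyl equatorial, ethynyl equatorial, bromo equatorial): E = 0.00 kcal/mol.
Chair II is the more stable (lower-energy) conformer, and in that chair the bromo group is equatorial.

equatorial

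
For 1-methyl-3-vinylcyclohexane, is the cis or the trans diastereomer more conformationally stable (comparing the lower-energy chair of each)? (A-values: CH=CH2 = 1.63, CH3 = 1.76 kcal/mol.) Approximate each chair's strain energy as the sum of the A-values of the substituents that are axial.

At 1,3 positions (parity same): cis → (e,e or a,a); trans → (a,e or e,a).
Best chair for cis: E = 0.00 kcal/mol; best chair for trans: E = 1.63 kcal/mol.
The cis isomer is lower by 1.63 kcal/mol.

cis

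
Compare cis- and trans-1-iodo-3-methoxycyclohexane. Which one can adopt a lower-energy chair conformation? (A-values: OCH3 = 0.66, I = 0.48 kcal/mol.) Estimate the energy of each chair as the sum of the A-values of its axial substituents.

cis

At 1,3 positions (parity same): cis → (e,e or a,a); trans → (a,e or e,a).
Best chair for cis: E = 0.00 kcal/mol; best chair for trans: E = 0.48 kcal/mol.
The cis isomer is lower by 0.48 kcal/mol.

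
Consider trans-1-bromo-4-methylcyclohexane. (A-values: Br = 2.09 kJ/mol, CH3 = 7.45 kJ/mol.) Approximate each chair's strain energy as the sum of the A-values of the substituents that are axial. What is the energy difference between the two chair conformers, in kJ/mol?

C1 and C4 have opposite parity, so for the trans isomer the two substituents are e,e in one chair and a,a in the other.
Chair I (bromo axial, methyl axial): E = 9.54 kJ/mol.
Chair II (bromo equatorial, methyl equatorial): E = 0.00 kJ/mol.
ΔE = 9.54 − 0.00 = 9.54 kJ/mol; chair II is more stable.

9.54 kJ/mol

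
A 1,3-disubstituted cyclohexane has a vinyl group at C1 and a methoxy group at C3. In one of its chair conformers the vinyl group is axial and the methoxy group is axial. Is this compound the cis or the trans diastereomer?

cis

C1 and C3 have the same parity, so their axial bonds point in the same direction.
With same-parity carbons, two substituents on the same face are both axial or both equatorial; opposite faces give one of each.
Here the groups are axial/axial → same face → cis.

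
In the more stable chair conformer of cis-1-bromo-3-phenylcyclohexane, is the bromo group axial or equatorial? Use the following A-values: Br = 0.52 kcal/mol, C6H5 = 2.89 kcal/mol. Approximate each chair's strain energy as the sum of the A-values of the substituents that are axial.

equatorial

C1 and C3 have the same parity, so for the cis isomer the two substituents are e,e in one chair and a,a in the other.
Chair I (bromo axial, phenyl axial): E = 3.41 kcal/mol.
Chair II (bromo equatorial, phenyl equatorial): E = 0.00 kcal/mol.
Chair II is the more stable (lower-energy) conformer, and in that chair the bromo group is equatorial.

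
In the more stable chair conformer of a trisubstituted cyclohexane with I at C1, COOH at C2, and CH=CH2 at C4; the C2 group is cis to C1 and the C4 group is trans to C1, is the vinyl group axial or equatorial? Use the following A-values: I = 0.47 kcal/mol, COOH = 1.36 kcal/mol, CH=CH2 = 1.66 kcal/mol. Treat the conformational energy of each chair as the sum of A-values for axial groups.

equatorial

Chair I (iodo axial, carboxyl equatorial, vinyl axial): E = 2.13 kcal/mol.
Chair II (iodo equatorial, carboxyl axial, vinyl equatorial): E = 1.36 kcal/mol.
Chair II is the more stable (lower-energy) conformer, and in that chair the vinyl group is equatorial.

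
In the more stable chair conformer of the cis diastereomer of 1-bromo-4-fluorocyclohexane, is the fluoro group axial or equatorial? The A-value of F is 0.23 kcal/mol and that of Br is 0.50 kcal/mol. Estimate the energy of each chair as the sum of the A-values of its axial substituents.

C1 and C4 have opposite parity, so for the cis isomer the two substituents are one axial and one equatorial in each chair.
Chair I (fluoro axial, bromo equatorial): E = 0.23 kcal/mol.
Chair II (fluoro equatorial, bromo axial): E = 0.50 kcal/mol.
Chair I is the more stable (lower-energy) conformer, and in that chair the fluoro group is axial.

axial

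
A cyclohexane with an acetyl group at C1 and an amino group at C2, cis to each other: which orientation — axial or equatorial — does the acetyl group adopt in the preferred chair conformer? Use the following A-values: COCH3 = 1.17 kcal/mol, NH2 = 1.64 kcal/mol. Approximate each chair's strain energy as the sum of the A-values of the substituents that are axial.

C1 and C2 have opposite parity, so for the cis isomer the two substituents are one axial and one equatorial in each chair.
Chair I (acetyl axial, amino equatorial): E = 1.17 kcal/mol.
Chair II (acetyl equatorial, amino axial): E = 1.64 kcal/mol.
Chair I is the more stable (lower-energy) conformer, and in that chair the acetyl group is axial.

axial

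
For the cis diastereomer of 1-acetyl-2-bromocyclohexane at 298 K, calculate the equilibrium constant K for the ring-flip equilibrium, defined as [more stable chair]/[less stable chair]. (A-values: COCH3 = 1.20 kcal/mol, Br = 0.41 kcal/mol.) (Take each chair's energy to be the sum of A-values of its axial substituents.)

K ≈ 3.80

C1 and C2 have opposite parity, so for the cis isomer the two substituents are one axial and one equatorial in each chair.
Chair I (acetyl axial, bromo equatorial): E = 1.20 kcal/mol; chair II (acetyl equatorial, bromo axial): E = 0.41 kcal/mol.
ΔG = 0.79 kcal/mol between the two chairs.
K = exp(ΔG/RT) with R = 1.987×10⁻³ kcal mol⁻¹ K⁻¹ and T = 298 K gives K ≈ 3.8.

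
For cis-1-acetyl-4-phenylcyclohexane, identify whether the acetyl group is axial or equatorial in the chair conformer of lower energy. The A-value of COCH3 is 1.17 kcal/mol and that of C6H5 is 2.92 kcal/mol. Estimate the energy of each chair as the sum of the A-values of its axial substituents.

C1 and C4 have opposite parity, so for the cis isomer the two substituents are one axial and one equatorial in each chair.
Chair I (acetyl axial, phenyl equatorial): E = 1.17 kcal/mol.
Chair II (acetyl equatorial, phenyl axial): E = 2.92 kcal/mol.
Chair I is the more stable (lower-energy) conformer, and in that chair the acetyl group is axial.

axial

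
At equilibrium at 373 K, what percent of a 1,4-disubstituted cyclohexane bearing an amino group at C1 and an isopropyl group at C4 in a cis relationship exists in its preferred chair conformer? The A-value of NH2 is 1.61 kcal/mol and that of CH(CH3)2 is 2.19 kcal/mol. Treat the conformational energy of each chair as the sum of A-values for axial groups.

C1 and C4 have opposite parity, so for the cis isomer the two substituents are one axial and one equatorial in each chair.
Chair I (amino axial, isopropyl equatorial): E = 1.61 kcal/mol; chair II (amino equatorial, isopropyl axial): E = 2.19 kcal/mol.
ΔG = 0.58 kcal/mol between the two chairs.
K = exp(ΔG/RT) with R = 1.987×10⁻³ kcal mol⁻¹ K⁻¹ and T = 373 K gives K ≈ 2.19.
Fraction in the lower-energy chair = K/(K+1) = 68.6%.

68.6%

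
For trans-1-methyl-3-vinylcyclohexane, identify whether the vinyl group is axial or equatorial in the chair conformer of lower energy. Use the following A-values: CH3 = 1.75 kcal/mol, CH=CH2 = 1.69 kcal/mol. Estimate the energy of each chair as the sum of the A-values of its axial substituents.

axial

C1 and C3 have the same parity, so for the trans isomer the two substituents are one axial and one equatorial in each chair.
Chair I (methyl axial, vinyl equatorial): E = 1.75 kcal/mol.
Chair II (methyl equatorial, vinyl axial): E = 1.69 kcal/mol.
Chair II is the more stable (lower-energy) conformer, and in that chair the vinyl group is axial.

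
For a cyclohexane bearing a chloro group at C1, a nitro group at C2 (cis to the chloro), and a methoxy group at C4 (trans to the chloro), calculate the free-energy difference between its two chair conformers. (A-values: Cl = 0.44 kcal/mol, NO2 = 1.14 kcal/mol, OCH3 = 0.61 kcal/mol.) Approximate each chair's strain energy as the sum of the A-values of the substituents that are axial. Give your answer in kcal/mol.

Chair I (chloro axial, nitro equatorial, methoxy axial): E = 1.05 kcal/mol.
Chair II (chloro equatorial, nitro axial, methoxy equatorial): E = 1.14 kcal/mol.
ΔE = 1.14 − 1.05 = 0.09 kcal/mol; chair I is more stable.

0.09 kcal/mol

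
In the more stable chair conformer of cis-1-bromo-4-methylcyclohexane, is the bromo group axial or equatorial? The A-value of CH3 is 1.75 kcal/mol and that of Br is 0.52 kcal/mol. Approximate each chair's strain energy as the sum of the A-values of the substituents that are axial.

C1 and C4 have opposite parity, so for the cis isomer the two substituents are one axial and one equatorial in each chair.
Chair I (methyl axial, bromo equatorial): E = 1.75 kcal/mol.
Chair II (methyl equatorial, bromo axial): E = 0.52 kcal/mol.
Chair II is the more stable (lower-energy) conformer, and in that chair the bromo group is axial.

axial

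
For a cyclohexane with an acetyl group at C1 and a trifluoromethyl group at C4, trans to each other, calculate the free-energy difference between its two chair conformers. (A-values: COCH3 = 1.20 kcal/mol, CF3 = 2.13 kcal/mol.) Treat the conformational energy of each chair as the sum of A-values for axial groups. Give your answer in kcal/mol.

3.33 kcal/mol

C1 and C4 have opposite parity, so for the trans isomer the two substituents are e,e in one chair and a,a in the other.
Chair I (acetyl axial, trifluoromethyl axial): E = 3.33 kcal/mol.
Chair II (acetyl equatorial, trifluoromethyl equatorial): E = 0.00 kcal/mol.
ΔE = 3.33 − 0.00 = 3.33 kcal/mol; chair II is more stable.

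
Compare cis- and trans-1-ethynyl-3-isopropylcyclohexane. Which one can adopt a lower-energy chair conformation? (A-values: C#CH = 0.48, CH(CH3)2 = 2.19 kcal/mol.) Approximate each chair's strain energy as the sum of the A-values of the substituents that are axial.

cis

At 1,3 positions (parity same): cis → (e,e or a,a); trans → (a,e or e,a).
Best chair for cis: E = 0.00 kcal/mol; best chair for trans: E = 0.48 kcal/mol.
The cis isomer is lower by 0.48 kcal/mol.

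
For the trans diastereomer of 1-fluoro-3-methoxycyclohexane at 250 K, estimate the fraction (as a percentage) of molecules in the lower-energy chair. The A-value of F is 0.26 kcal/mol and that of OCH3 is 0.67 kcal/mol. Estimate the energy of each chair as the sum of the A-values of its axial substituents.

C1 and C3 have the same parity, so for the trans isomer the two substituents are one axial and one equatorial in each chair.
Chair I (fluoro axial, methoxy equatorial): E = 0.26 kcal/mol; chair II (fluoro equatorial, methoxy axial): E = 0.67 kcal/mol.
ΔG = 0.41 kcal/mol between the two chairs.
K = exp(ΔG/RT) with R = 1.987×10⁻³ kcal mol⁻¹ K⁻¹ and T = 250 K gives K ≈ 2.28.
Fraction in the lower-energy chair = K/(K+1) = 69.5%.

69.5%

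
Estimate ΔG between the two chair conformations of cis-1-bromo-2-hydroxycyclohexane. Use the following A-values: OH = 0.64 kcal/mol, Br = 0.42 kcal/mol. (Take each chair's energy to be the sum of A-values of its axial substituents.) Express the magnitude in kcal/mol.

C1 and C2 have opposite parity, so for the cis isomer the two substituents are one axial and one equatorial in each chair.
Chair I (hydroxyl axial, bromo equatorial): E = 0.64 kcal/mol.
Chair II (hydroxyl equatorial, bromo axial): E = 0.42 kcal/mol.
ΔE = 0.64 − 0.42 = 0.22 kcal/mol; chair II is more stable.

0.22 kcal/mol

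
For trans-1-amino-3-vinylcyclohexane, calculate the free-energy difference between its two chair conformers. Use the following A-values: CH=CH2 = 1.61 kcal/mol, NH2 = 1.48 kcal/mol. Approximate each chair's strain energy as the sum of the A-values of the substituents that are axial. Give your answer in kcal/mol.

C1 and C3 have the same parity, so for the trans isomer the two substituents are one axial and one equatorial in each chair.
Chair I (vinyl axial, amino equatorial): E = 1.61 kcal/mol.
Chair II (vinyl equatorial, amino axial): E = 1.48 kcal/mol.
ΔE = 1.61 − 1.48 = 0.13 kcal/mol; chair II is more stable.

0.13 kcal/mol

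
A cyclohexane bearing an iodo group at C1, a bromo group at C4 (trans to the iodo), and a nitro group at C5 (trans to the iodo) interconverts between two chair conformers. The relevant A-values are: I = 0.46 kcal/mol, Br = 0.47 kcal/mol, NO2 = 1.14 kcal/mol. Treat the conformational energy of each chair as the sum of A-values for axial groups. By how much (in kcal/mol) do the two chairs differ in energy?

Chair I (iodo axial, bromo axial, nitro equatorial): E = 0.93 kcal/mol.
Chair II (iodo equatorial, bromo equatorial, nitro axial): E = 1.14 kcal/mol.
ΔE = 1.14 − 0.93 = 0.21 kcal/mol; chair I is more stable.

0.21 kcal/mol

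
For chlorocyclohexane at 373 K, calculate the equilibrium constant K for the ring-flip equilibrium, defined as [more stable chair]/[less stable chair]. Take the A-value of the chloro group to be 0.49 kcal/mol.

K ≈ 1.94

One chair has the chloro group axial (E = 0.49 kcal/mol) and the other has it equatorial (E = 0).
ΔG = 0.49 kcal/mol between the two chairs.
K = exp(ΔG/RT) with R = 1.987×10⁻³ kcal mol⁻¹ K⁻¹ and T = 373 K gives K ≈ 1.94.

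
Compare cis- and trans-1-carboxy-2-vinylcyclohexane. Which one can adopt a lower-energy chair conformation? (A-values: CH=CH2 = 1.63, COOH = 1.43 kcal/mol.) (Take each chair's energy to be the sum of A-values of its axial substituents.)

trans

At 1,2 positions (parity opposite): cis → (a,e or e,a); trans → (e,e or a,a).
Best chair for cis: E = 1.43 kcal/mol; best chair for trans: E = 0.00 kcal/mol.
The trans isomer is lower by 1.43 kcal/mol.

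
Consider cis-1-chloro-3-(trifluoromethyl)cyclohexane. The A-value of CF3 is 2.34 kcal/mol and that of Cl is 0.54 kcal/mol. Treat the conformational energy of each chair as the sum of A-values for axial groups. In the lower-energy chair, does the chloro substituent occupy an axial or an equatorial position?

equatorial

C1 and C3 have the same parity, so for the cis isomer the two substituents are e,e in one chair and a,a in the other.
Chair I (trifluoromethyl axial, chloro axial): E = 2.88 kcal/mol.
Chair II (trifluoromethyl equatorial, chloro equatorial): E = 0.00 kcal/mol.
Chair II is the more stable (lower-energy) conformer, and in that chair the chloro group is equatorial.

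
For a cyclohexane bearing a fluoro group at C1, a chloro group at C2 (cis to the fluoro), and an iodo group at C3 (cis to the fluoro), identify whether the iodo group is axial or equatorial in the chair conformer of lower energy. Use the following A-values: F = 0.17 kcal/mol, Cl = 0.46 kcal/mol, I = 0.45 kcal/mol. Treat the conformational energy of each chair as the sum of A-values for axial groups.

equatorial

Chair I (fluoro axial, chloro equatorial, iodo axial): E = 0.62 kcal/mol.
Chair II (fluoro equatorial, chloro axial, iodo equatorial): E = 0.46 kcal/mol.
Chair II is the more stable (lower-energy) conformer, and in that chair the iodo group is equatorial.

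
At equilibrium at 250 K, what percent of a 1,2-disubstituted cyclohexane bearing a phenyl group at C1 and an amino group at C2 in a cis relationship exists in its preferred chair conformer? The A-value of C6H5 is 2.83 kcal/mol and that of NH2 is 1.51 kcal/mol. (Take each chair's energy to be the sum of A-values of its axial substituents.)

C1 and C2 have opposite parity, so for the cis isomer the two substituents are one axial and one equatorial in each chair.
Chair I (phenyl axial, amino equatorial): E = 2.83 kcal/mol; chair II (phenyl equatorial, amino axial): E = 1.51 kcal/mol.
ΔG = 1.32 kcal/mol between the two chairs.
K = exp(ΔG/RT) with R = 1.987×10⁻³ kcal mol⁻¹ K⁻¹ and T = 250 K gives K ≈ 14.3.
Fraction in the lower-energy chair = K/(K+1) = 93.4%.

93.4%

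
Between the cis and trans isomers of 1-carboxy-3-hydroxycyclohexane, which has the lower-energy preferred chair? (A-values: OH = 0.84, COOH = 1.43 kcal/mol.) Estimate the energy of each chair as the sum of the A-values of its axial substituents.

At 1,3 positions (parity same): cis → (e,e or a,a); trans → (a,e or e,a).
Best chair for cis: E = 0.00 kcal/mol; best chair for trans: E = 0.84 kcal/mol.
The cis isomer is lower by 0.84 kcal/mol.

cis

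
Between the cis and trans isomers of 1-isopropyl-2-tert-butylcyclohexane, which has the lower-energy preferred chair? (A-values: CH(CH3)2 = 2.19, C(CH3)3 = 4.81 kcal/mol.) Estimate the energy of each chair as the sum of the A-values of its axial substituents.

trans

At 1,2 positions (parity opposite): cis → (a,e or e,a); trans → (e,e or a,a).
Best chair for cis: E = 2.19 kcal/mol; best chair for trans: E = 0.00 kcal/mol.
The trans isomer is lower by 2.19 kcal/mol.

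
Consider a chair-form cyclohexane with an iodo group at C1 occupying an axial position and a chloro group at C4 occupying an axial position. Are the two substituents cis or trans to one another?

C1 and C4 have opposite parity, so their axial bonds point in opposite directions.
With opposite-parity carbons, two substituents on the same face are one axial and one equatorial; opposite faces give both axial or both equatorial.
Here the groups are axial/axial → opposite face → trans.

trans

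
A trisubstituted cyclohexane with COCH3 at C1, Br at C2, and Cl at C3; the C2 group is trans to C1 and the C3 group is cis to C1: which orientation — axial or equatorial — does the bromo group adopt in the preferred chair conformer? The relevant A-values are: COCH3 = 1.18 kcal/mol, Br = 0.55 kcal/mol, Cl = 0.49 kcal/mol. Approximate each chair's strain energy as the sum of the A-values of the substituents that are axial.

Chair I (acetyl axial, bromo axial, chloro axial): E = 2.22 kcal/mol.
Chair II (acetyl equatorial, bromo equatorial, chloro equatorial): E = 0.00 kcal/mol.
Chair II is the more stable (lower-energy) conformer, and in that chair the bromo group is equatorial.

equatorial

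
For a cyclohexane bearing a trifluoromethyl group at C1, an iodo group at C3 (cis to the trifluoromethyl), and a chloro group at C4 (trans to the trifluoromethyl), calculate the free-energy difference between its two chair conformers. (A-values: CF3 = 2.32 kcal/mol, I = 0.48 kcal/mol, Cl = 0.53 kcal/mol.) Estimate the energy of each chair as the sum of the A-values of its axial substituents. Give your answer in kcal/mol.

3.33 kcal/mol

Chair I (trifluoromethyl axial, iodo axial, chloro axial): E = 3.33 kcal/mol.
Chair II (trifluoromethyl equatorial, iodo equatorial, chloro equatorial): E = 0.00 kcal/mol.
ΔE = 3.33 − 0.00 = 3.33 kcal/mol; chair II is more stable.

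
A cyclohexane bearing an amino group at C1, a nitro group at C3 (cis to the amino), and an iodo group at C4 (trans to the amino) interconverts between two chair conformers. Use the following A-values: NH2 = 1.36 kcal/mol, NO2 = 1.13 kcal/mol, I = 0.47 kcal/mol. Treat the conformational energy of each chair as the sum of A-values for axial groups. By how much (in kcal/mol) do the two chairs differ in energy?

Chair I (amino axial, nitro axial, iodo axial): E = 2.96 kcal/mol.
Chair II (amino equatorial, nitro equatorial, iodo equatorial): E = 0.00 kcal/mol.
ΔE = 2.96 − 0.00 = 2.96 kcal/mol; chair II is more stable.

2.96 kcal/mol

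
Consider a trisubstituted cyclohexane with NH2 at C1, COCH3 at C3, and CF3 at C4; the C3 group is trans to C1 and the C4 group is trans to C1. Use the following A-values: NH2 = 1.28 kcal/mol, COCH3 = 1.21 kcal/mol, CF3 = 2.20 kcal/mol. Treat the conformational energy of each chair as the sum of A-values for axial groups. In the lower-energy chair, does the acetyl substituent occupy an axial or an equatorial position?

axial

Chair I (amino axial, acetyl equatorial, trifluoromethyl axial): E = 3.48 kcal/mol.
Chair II (amino equatorial, acetyl axial, trifluoromethyl equatorial): E = 1.21 kcal/mol.
Chair II is the more stable (lower-energy) conformer, and in that chair the acetyl group is axial.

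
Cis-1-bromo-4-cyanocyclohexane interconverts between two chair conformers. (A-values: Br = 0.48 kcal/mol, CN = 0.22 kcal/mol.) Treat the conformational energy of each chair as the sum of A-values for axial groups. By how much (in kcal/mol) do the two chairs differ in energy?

0.26 kcal/mol

C1 and C4 have opposite parity, so for the cis isomer the two substituents are one axial and one equatorial in each chair.
Chair I (bromo axial, cyano equatorial): E = 0.48 kcal/mol.
Chair II (bromo equatorial, cyano axial): E = 0.22 kcal/mol.
ΔE = 0.48 − 0.22 = 0.26 kcal/mol; chair II is more stable.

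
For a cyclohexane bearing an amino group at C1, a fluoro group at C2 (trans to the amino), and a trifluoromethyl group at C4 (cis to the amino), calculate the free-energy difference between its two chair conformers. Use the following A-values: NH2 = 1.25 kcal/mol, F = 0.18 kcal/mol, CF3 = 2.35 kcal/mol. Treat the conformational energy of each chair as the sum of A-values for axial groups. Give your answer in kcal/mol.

0.92 kcal/mol

Chair I (amino axial, fluoro axial, trifluoromethyl equatorial): E = 1.43 kcal/mol.
Chair II (amino equatorial, fluoro equatorial, trifluoromethyl axial): E = 2.35 kcal/mol.
ΔE = 2.35 − 1.43 = 0.92 kcal/mol; chair I is more stable.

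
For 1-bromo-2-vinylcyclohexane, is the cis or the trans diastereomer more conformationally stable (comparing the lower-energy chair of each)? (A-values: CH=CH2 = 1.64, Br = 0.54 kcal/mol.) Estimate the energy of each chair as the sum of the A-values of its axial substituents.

At 1,2 positions (parity opposite): cis → (a,e or e,a); trans → (e,e or a,a).
Best chair for cis: E = 0.54 kcal/mol; best chair for trans: E = 0.00 kcal/mol.
The trans isomer is lower by 0.54 kcal/mol.

trans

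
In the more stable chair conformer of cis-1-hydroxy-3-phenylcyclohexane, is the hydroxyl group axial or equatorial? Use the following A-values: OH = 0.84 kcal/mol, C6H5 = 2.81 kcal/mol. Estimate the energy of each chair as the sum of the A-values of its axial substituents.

equatorial

C1 and C3 have the same parity, so for the cis isomer the two substituents are e,e in one chair and a,a in the other.
Chair I (hydroxyl axial, phenyl axial): E = 3.65 kcal/mol.
Chair II (hydroxyl equatorial, phenyl equatorial): E = 0.00 kcal/mol.
Chair II is the more stable (lower-energy) conformer, and in that chair the hydroxyl group is equatorial.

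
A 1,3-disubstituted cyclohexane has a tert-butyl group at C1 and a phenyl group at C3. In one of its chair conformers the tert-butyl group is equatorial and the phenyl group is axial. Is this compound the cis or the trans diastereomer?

trans

C1 and C3 have the same parity, so their axial bonds point in the same direction.
With same-parity carbons, two substituents on the same face are both axial or both equatorial; opposite faces give one of each.
Here the groups are equatorial/axial → opposite face → trans.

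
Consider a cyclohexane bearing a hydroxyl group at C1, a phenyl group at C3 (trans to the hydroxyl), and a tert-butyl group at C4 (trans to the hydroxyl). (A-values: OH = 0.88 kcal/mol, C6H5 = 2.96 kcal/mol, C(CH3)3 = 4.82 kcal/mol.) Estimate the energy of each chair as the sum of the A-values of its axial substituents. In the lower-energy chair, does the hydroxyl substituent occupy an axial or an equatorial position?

equatorial

Chair I (hydroxyl axial, phenyl equatorial, tert-butyl axial): E = 5.70 kcal/mol.
Chair II (hydroxyl equatorial, phenyl axial, tert-butyl equatorial): E = 2.96 kcal/mol.
Chair II is the more stable (lower-energy) conformer, and in that chair the hydroxyl group is equatorial.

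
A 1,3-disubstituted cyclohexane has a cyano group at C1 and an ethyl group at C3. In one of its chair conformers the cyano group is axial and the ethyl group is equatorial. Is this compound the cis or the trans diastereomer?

trans

C1 and C3 have the same parity, so their axial bonds point in the same direction.
With same-parity carbons, two substituents on the same face are both axial or both equatorial; opposite faces give one of each.
Here the groups are axial/equatorial → opposite face → trans.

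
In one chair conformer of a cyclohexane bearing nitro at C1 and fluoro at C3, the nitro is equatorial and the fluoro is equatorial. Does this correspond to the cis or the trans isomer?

C1 and C3 have the same parity, so their axial bonds point in the same direction.
With same-parity carbons, two substituents on the same face are both axial or both equatorial; opposite faces give one of each.
Here the groups are equatorial/equatorial → same face → cis.

cis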